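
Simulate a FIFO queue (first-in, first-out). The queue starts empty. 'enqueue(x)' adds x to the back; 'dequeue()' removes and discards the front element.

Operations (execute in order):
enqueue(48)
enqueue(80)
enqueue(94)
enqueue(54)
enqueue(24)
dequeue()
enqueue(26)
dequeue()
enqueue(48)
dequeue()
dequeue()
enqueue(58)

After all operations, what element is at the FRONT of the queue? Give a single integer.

Answer: 24

Derivation:
enqueue(48): queue = [48]
enqueue(80): queue = [48, 80]
enqueue(94): queue = [48, 80, 94]
enqueue(54): queue = [48, 80, 94, 54]
enqueue(24): queue = [48, 80, 94, 54, 24]
dequeue(): queue = [80, 94, 54, 24]
enqueue(26): queue = [80, 94, 54, 24, 26]
dequeue(): queue = [94, 54, 24, 26]
enqueue(48): queue = [94, 54, 24, 26, 48]
dequeue(): queue = [54, 24, 26, 48]
dequeue(): queue = [24, 26, 48]
enqueue(58): queue = [24, 26, 48, 58]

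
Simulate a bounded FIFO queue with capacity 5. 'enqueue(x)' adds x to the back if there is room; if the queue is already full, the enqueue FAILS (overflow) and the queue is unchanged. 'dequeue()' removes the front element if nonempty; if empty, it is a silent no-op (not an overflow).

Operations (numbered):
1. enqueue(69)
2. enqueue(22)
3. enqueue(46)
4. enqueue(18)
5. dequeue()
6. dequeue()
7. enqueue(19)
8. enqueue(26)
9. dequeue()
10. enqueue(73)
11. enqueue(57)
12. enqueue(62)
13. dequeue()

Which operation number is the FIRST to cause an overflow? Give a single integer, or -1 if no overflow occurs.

1. enqueue(69): size=1
2. enqueue(22): size=2
3. enqueue(46): size=3
4. enqueue(18): size=4
5. dequeue(): size=3
6. dequeue(): size=2
7. enqueue(19): size=3
8. enqueue(26): size=4
9. dequeue(): size=3
10. enqueue(73): size=4
11. enqueue(57): size=5
12. enqueue(62): size=5=cap → OVERFLOW (fail)
13. dequeue(): size=4

Answer: 12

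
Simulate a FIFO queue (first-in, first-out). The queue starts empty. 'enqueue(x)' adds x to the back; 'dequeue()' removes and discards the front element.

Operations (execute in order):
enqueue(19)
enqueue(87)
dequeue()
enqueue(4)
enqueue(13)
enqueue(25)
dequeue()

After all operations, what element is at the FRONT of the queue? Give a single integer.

enqueue(19): queue = [19]
enqueue(87): queue = [19, 87]
dequeue(): queue = [87]
enqueue(4): queue = [87, 4]
enqueue(13): queue = [87, 4, 13]
enqueue(25): queue = [87, 4, 13, 25]
dequeue(): queue = [4, 13, 25]

Answer: 4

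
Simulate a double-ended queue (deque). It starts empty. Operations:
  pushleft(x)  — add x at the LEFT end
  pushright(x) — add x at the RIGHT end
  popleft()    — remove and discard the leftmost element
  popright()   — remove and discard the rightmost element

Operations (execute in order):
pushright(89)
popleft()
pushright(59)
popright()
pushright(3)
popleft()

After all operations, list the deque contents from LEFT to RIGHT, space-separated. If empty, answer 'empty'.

Answer: empty

Derivation:
pushright(89): [89]
popleft(): []
pushright(59): [59]
popright(): []
pushright(3): [3]
popleft(): []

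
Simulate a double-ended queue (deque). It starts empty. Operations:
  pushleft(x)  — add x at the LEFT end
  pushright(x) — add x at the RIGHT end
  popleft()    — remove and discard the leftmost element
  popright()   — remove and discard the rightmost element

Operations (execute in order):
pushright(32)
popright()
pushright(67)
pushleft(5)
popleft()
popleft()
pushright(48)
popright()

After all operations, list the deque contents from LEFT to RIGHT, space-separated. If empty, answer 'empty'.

Answer: empty

Derivation:
pushright(32): [32]
popright(): []
pushright(67): [67]
pushleft(5): [5, 67]
popleft(): [67]
popleft(): []
pushright(48): [48]
popright(): []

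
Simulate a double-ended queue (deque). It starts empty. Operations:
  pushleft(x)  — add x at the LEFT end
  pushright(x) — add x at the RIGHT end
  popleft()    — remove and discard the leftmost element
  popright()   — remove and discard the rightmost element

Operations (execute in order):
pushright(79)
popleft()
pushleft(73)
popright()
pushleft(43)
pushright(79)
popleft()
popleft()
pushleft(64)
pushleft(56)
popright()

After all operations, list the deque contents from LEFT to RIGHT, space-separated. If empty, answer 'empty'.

pushright(79): [79]
popleft(): []
pushleft(73): [73]
popright(): []
pushleft(43): [43]
pushright(79): [43, 79]
popleft(): [79]
popleft(): []
pushleft(64): [64]
pushleft(56): [56, 64]
popright(): [56]

Answer: 56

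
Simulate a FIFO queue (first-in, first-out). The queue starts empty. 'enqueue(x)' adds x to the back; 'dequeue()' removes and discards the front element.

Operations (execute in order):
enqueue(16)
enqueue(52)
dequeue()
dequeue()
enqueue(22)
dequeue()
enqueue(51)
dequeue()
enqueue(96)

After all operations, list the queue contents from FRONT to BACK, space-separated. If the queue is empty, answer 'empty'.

Answer: 96

Derivation:
enqueue(16): [16]
enqueue(52): [16, 52]
dequeue(): [52]
dequeue(): []
enqueue(22): [22]
dequeue(): []
enqueue(51): [51]
dequeue(): []
enqueue(96): [96]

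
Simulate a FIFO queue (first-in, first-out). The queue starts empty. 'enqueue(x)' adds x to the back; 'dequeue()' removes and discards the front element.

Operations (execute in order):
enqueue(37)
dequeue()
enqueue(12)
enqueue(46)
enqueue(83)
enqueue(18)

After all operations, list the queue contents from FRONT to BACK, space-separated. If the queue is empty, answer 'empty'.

Answer: 12 46 83 18

Derivation:
enqueue(37): [37]
dequeue(): []
enqueue(12): [12]
enqueue(46): [12, 46]
enqueue(83): [12, 46, 83]
enqueue(18): [12, 46, 83, 18]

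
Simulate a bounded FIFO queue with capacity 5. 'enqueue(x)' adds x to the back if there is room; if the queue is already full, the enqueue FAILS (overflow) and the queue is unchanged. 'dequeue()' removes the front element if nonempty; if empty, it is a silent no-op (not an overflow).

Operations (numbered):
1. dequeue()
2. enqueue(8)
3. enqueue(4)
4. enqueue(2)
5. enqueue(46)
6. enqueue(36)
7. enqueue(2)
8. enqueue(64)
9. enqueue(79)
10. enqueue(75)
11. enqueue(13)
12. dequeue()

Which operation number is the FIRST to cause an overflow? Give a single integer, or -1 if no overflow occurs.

Answer: 7

Derivation:
1. dequeue(): empty, no-op, size=0
2. enqueue(8): size=1
3. enqueue(4): size=2
4. enqueue(2): size=3
5. enqueue(46): size=4
6. enqueue(36): size=5
7. enqueue(2): size=5=cap → OVERFLOW (fail)
8. enqueue(64): size=5=cap → OVERFLOW (fail)
9. enqueue(79): size=5=cap → OVERFLOW (fail)
10. enqueue(75): size=5=cap → OVERFLOW (fail)
11. enqueue(13): size=5=cap → OVERFLOW (fail)
12. dequeue(): size=4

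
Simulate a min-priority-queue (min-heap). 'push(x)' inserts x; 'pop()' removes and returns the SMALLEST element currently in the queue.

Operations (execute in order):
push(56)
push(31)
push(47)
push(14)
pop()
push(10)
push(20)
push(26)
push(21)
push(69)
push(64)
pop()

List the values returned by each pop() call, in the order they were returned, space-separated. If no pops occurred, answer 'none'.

Answer: 14 10

Derivation:
push(56): heap contents = [56]
push(31): heap contents = [31, 56]
push(47): heap contents = [31, 47, 56]
push(14): heap contents = [14, 31, 47, 56]
pop() → 14: heap contents = [31, 47, 56]
push(10): heap contents = [10, 31, 47, 56]
push(20): heap contents = [10, 20, 31, 47, 56]
push(26): heap contents = [10, 20, 26, 31, 47, 56]
push(21): heap contents = [10, 20, 21, 26, 31, 47, 56]
push(69): heap contents = [10, 20, 21, 26, 31, 47, 56, 69]
push(64): heap contents = [10, 20, 21, 26, 31, 47, 56, 64, 69]
pop() → 10: heap contents = [20, 21, 26, 31, 47, 56, 64, 69]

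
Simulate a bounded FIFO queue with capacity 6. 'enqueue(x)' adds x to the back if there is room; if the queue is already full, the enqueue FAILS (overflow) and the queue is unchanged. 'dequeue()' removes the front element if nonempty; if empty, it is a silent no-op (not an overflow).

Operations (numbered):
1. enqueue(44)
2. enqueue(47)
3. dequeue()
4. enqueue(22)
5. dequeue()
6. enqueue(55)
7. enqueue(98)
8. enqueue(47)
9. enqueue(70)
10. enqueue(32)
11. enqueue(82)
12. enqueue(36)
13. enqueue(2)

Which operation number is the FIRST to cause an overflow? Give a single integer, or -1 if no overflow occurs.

1. enqueue(44): size=1
2. enqueue(47): size=2
3. dequeue(): size=1
4. enqueue(22): size=2
5. dequeue(): size=1
6. enqueue(55): size=2
7. enqueue(98): size=3
8. enqueue(47): size=4
9. enqueue(70): size=5
10. enqueue(32): size=6
11. enqueue(82): size=6=cap → OVERFLOW (fail)
12. enqueue(36): size=6=cap → OVERFLOW (fail)
13. enqueue(2): size=6=cap → OVERFLOW (fail)

Answer: 11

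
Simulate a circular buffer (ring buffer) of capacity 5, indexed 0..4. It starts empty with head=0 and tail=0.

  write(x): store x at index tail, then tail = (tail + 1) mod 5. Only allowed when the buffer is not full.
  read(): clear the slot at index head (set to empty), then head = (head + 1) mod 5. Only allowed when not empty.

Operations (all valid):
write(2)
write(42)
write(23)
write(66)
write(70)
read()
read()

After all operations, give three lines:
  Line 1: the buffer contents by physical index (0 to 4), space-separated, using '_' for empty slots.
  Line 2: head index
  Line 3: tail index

write(2): buf=[2 _ _ _ _], head=0, tail=1, size=1
write(42): buf=[2 42 _ _ _], head=0, tail=2, size=2
write(23): buf=[2 42 23 _ _], head=0, tail=3, size=3
write(66): buf=[2 42 23 66 _], head=0, tail=4, size=4
write(70): buf=[2 42 23 66 70], head=0, tail=0, size=5
read(): buf=[_ 42 23 66 70], head=1, tail=0, size=4
read(): buf=[_ _ 23 66 70], head=2, tail=0, size=3

Answer: _ _ 23 66 70
2
0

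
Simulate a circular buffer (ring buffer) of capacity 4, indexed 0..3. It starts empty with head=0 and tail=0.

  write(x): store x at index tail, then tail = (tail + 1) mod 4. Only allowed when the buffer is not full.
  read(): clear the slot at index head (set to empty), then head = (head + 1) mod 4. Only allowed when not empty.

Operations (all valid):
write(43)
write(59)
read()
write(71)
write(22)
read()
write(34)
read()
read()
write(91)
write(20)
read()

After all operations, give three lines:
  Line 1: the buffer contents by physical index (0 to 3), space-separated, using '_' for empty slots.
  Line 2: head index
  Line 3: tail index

write(43): buf=[43 _ _ _], head=0, tail=1, size=1
write(59): buf=[43 59 _ _], head=0, tail=2, size=2
read(): buf=[_ 59 _ _], head=1, tail=2, size=1
write(71): buf=[_ 59 71 _], head=1, tail=3, size=2
write(22): buf=[_ 59 71 22], head=1, tail=0, size=3
read(): buf=[_ _ 71 22], head=2, tail=0, size=2
write(34): buf=[34 _ 71 22], head=2, tail=1, size=3
read(): buf=[34 _ _ 22], head=3, tail=1, size=2
read(): buf=[34 _ _ _], head=0, tail=1, size=1
write(91): buf=[34 91 _ _], head=0, tail=2, size=2
write(20): buf=[34 91 20 _], head=0, tail=3, size=3
read(): buf=[_ 91 20 _], head=1, tail=3, size=2

Answer: _ 91 20 _
1
3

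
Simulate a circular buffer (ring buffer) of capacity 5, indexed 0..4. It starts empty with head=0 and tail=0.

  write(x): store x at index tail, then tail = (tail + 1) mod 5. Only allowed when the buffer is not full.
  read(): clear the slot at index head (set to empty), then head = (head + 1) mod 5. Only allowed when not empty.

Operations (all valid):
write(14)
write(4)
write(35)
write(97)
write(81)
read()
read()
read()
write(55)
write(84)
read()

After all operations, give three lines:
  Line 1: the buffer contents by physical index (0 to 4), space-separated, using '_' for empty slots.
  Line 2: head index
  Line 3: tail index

write(14): buf=[14 _ _ _ _], head=0, tail=1, size=1
write(4): buf=[14 4 _ _ _], head=0, tail=2, size=2
write(35): buf=[14 4 35 _ _], head=0, tail=3, size=3
write(97): buf=[14 4 35 97 _], head=0, tail=4, size=4
write(81): buf=[14 4 35 97 81], head=0, tail=0, size=5
read(): buf=[_ 4 35 97 81], head=1, tail=0, size=4
read(): buf=[_ _ 35 97 81], head=2, tail=0, size=3
read(): buf=[_ _ _ 97 81], head=3, tail=0, size=2
write(55): buf=[55 _ _ 97 81], head=3, tail=1, size=3
write(84): buf=[55 84 _ 97 81], head=3, tail=2, size=4
read(): buf=[55 84 _ _ 81], head=4, tail=2, size=3

Answer: 55 84 _ _ 81
4
2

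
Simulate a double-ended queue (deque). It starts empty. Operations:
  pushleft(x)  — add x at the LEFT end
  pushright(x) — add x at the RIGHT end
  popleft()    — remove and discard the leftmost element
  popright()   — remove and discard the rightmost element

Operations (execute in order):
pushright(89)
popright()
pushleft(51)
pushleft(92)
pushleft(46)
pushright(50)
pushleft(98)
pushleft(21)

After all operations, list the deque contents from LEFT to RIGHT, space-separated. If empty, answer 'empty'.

pushright(89): [89]
popright(): []
pushleft(51): [51]
pushleft(92): [92, 51]
pushleft(46): [46, 92, 51]
pushright(50): [46, 92, 51, 50]
pushleft(98): [98, 46, 92, 51, 50]
pushleft(21): [21, 98, 46, 92, 51, 50]

Answer: 21 98 46 92 51 50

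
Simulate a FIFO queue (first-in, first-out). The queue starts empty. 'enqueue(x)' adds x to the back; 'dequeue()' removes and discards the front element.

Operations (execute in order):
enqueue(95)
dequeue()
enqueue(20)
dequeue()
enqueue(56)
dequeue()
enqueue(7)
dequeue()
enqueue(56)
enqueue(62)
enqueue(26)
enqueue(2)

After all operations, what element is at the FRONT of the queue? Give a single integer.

Answer: 56

Derivation:
enqueue(95): queue = [95]
dequeue(): queue = []
enqueue(20): queue = [20]
dequeue(): queue = []
enqueue(56): queue = [56]
dequeue(): queue = []
enqueue(7): queue = [7]
dequeue(): queue = []
enqueue(56): queue = [56]
enqueue(62): queue = [56, 62]
enqueue(26): queue = [56, 62, 26]
enqueue(2): queue = [56, 62, 26, 2]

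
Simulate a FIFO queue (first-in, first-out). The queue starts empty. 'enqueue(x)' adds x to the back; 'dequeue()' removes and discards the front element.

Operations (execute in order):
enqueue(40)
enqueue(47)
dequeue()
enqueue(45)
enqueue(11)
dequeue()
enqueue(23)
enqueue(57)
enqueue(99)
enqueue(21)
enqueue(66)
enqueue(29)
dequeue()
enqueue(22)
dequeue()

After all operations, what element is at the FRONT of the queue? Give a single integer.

Answer: 23

Derivation:
enqueue(40): queue = [40]
enqueue(47): queue = [40, 47]
dequeue(): queue = [47]
enqueue(45): queue = [47, 45]
enqueue(11): queue = [47, 45, 11]
dequeue(): queue = [45, 11]
enqueue(23): queue = [45, 11, 23]
enqueue(57): queue = [45, 11, 23, 57]
enqueue(99): queue = [45, 11, 23, 57, 99]
enqueue(21): queue = [45, 11, 23, 57, 99, 21]
enqueue(66): queue = [45, 11, 23, 57, 99, 21, 66]
enqueue(29): queue = [45, 11, 23, 57, 99, 21, 66, 29]
dequeue(): queue = [11, 23, 57, 99, 21, 66, 29]
enqueue(22): queue = [11, 23, 57, 99, 21, 66, 29, 22]
dequeue(): queue = [23, 57, 99, 21, 66, 29, 22]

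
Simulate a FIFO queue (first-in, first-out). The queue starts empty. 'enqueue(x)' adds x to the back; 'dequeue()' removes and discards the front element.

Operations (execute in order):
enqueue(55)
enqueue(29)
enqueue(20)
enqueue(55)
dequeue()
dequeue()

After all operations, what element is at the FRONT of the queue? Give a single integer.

enqueue(55): queue = [55]
enqueue(29): queue = [55, 29]
enqueue(20): queue = [55, 29, 20]
enqueue(55): queue = [55, 29, 20, 55]
dequeue(): queue = [29, 20, 55]
dequeue(): queue = [20, 55]

Answer: 20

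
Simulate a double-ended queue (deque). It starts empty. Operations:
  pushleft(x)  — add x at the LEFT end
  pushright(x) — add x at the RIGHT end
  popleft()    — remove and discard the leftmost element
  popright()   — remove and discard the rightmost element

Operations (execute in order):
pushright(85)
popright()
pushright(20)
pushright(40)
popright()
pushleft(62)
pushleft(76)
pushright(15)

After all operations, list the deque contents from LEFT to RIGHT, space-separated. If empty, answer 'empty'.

Answer: 76 62 20 15

Derivation:
pushright(85): [85]
popright(): []
pushright(20): [20]
pushright(40): [20, 40]
popright(): [20]
pushleft(62): [62, 20]
pushleft(76): [76, 62, 20]
pushright(15): [76, 62, 20, 15]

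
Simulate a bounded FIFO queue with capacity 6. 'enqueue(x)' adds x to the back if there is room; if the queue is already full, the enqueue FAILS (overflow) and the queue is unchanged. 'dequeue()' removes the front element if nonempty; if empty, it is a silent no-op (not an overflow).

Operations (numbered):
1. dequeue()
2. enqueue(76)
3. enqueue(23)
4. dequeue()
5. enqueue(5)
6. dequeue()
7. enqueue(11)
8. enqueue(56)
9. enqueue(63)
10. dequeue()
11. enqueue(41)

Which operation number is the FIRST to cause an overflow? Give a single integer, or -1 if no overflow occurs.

Answer: -1

Derivation:
1. dequeue(): empty, no-op, size=0
2. enqueue(76): size=1
3. enqueue(23): size=2
4. dequeue(): size=1
5. enqueue(5): size=2
6. dequeue(): size=1
7. enqueue(11): size=2
8. enqueue(56): size=3
9. enqueue(63): size=4
10. dequeue(): size=3
11. enqueue(41): size=4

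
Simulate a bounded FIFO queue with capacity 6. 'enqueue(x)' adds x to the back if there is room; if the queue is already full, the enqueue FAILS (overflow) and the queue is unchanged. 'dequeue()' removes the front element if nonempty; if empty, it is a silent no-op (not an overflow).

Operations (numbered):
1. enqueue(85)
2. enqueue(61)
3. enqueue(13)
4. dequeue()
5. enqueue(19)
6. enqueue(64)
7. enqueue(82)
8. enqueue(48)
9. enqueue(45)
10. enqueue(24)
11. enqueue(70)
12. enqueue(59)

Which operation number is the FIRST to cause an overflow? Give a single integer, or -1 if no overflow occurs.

Answer: 9

Derivation:
1. enqueue(85): size=1
2. enqueue(61): size=2
3. enqueue(13): size=3
4. dequeue(): size=2
5. enqueue(19): size=3
6. enqueue(64): size=4
7. enqueue(82): size=5
8. enqueue(48): size=6
9. enqueue(45): size=6=cap → OVERFLOW (fail)
10. enqueue(24): size=6=cap → OVERFLOW (fail)
11. enqueue(70): size=6=cap → OVERFLOW (fail)
12. enqueue(59): size=6=cap → OVERFLOW (fail)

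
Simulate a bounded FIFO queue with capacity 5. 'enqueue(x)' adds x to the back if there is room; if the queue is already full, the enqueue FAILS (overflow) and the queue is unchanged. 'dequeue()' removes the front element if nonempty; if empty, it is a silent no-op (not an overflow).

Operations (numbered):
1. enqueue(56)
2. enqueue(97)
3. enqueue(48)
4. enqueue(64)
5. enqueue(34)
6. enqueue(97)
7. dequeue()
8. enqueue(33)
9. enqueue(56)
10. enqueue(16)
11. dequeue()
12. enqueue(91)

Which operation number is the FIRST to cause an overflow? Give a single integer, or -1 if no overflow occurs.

1. enqueue(56): size=1
2. enqueue(97): size=2
3. enqueue(48): size=3
4. enqueue(64): size=4
5. enqueue(34): size=5
6. enqueue(97): size=5=cap → OVERFLOW (fail)
7. dequeue(): size=4
8. enqueue(33): size=5
9. enqueue(56): size=5=cap → OVERFLOW (fail)
10. enqueue(16): size=5=cap → OVERFLOW (fail)
11. dequeue(): size=4
12. enqueue(91): size=5

Answer: 6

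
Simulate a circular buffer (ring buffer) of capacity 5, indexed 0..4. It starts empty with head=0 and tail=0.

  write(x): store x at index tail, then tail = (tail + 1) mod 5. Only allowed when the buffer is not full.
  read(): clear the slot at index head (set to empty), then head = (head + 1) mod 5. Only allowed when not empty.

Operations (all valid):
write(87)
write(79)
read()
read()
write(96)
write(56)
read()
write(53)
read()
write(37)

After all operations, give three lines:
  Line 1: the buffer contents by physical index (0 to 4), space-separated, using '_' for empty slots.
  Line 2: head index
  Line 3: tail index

Answer: 37 _ _ _ 53
4
1

Derivation:
write(87): buf=[87 _ _ _ _], head=0, tail=1, size=1
write(79): buf=[87 79 _ _ _], head=0, tail=2, size=2
read(): buf=[_ 79 _ _ _], head=1, tail=2, size=1
read(): buf=[_ _ _ _ _], head=2, tail=2, size=0
write(96): buf=[_ _ 96 _ _], head=2, tail=3, size=1
write(56): buf=[_ _ 96 56 _], head=2, tail=4, size=2
read(): buf=[_ _ _ 56 _], head=3, tail=4, size=1
write(53): buf=[_ _ _ 56 53], head=3, tail=0, size=2
read(): buf=[_ _ _ _ 53], head=4, tail=0, size=1
write(37): buf=[37 _ _ _ 53], head=4, tail=1, size=2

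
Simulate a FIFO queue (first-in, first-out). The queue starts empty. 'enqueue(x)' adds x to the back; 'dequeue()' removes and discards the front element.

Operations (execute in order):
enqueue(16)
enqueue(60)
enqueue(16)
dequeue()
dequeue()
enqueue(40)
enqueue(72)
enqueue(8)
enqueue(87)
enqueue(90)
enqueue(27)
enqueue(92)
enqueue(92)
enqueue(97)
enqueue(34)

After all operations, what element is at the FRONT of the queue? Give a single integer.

Answer: 16

Derivation:
enqueue(16): queue = [16]
enqueue(60): queue = [16, 60]
enqueue(16): queue = [16, 60, 16]
dequeue(): queue = [60, 16]
dequeue(): queue = [16]
enqueue(40): queue = [16, 40]
enqueue(72): queue = [16, 40, 72]
enqueue(8): queue = [16, 40, 72, 8]
enqueue(87): queue = [16, 40, 72, 8, 87]
enqueue(90): queue = [16, 40, 72, 8, 87, 90]
enqueue(27): queue = [16, 40, 72, 8, 87, 90, 27]
enqueue(92): queue = [16, 40, 72, 8, 87, 90, 27, 92]
enqueue(92): queue = [16, 40, 72, 8, 87, 90, 27, 92, 92]
enqueue(97): queue = [16, 40, 72, 8, 87, 90, 27, 92, 92, 97]
enqueue(34): queue = [16, 40, 72, 8, 87, 90, 27, 92, 92, 97, 34]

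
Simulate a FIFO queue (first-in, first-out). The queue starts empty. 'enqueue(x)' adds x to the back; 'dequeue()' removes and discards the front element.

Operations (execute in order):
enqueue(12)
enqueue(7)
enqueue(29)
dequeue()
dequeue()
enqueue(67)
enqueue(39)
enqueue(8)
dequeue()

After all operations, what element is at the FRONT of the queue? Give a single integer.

Answer: 67

Derivation:
enqueue(12): queue = [12]
enqueue(7): queue = [12, 7]
enqueue(29): queue = [12, 7, 29]
dequeue(): queue = [7, 29]
dequeue(): queue = [29]
enqueue(67): queue = [29, 67]
enqueue(39): queue = [29, 67, 39]
enqueue(8): queue = [29, 67, 39, 8]
dequeue(): queue = [67, 39, 8]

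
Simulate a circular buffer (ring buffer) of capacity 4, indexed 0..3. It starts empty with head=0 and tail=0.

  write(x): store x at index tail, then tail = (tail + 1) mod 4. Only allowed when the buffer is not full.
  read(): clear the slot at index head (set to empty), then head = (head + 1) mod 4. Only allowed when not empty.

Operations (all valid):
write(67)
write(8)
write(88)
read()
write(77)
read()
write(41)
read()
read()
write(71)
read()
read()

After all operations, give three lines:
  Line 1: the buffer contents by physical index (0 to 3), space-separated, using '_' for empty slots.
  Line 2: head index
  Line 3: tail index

write(67): buf=[67 _ _ _], head=0, tail=1, size=1
write(8): buf=[67 8 _ _], head=0, tail=2, size=2
write(88): buf=[67 8 88 _], head=0, tail=3, size=3
read(): buf=[_ 8 88 _], head=1, tail=3, size=2
write(77): buf=[_ 8 88 77], head=1, tail=0, size=3
read(): buf=[_ _ 88 77], head=2, tail=0, size=2
write(41): buf=[41 _ 88 77], head=2, tail=1, size=3
read(): buf=[41 _ _ 77], head=3, tail=1, size=2
read(): buf=[41 _ _ _], head=0, tail=1, size=1
write(71): buf=[41 71 _ _], head=0, tail=2, size=2
read(): buf=[_ 71 _ _], head=1, tail=2, size=1
read(): buf=[_ _ _ _], head=2, tail=2, size=0

Answer: _ _ _ _
2
2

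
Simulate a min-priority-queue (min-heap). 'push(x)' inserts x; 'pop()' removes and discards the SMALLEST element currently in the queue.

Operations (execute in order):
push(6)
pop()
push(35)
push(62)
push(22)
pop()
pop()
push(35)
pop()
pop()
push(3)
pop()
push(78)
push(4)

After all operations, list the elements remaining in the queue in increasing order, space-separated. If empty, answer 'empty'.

push(6): heap contents = [6]
pop() → 6: heap contents = []
push(35): heap contents = [35]
push(62): heap contents = [35, 62]
push(22): heap contents = [22, 35, 62]
pop() → 22: heap contents = [35, 62]
pop() → 35: heap contents = [62]
push(35): heap contents = [35, 62]
pop() → 35: heap contents = [62]
pop() → 62: heap contents = []
push(3): heap contents = [3]
pop() → 3: heap contents = []
push(78): heap contents = [78]
push(4): heap contents = [4, 78]

Answer: 4 78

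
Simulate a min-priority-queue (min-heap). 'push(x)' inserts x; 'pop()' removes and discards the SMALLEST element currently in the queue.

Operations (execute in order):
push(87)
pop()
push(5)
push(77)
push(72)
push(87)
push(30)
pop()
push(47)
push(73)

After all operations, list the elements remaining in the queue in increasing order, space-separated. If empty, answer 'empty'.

push(87): heap contents = [87]
pop() → 87: heap contents = []
push(5): heap contents = [5]
push(77): heap contents = [5, 77]
push(72): heap contents = [5, 72, 77]
push(87): heap contents = [5, 72, 77, 87]
push(30): heap contents = [5, 30, 72, 77, 87]
pop() → 5: heap contents = [30, 72, 77, 87]
push(47): heap contents = [30, 47, 72, 77, 87]
push(73): heap contents = [30, 47, 72, 73, 77, 87]

Answer: 30 47 72 73 77 87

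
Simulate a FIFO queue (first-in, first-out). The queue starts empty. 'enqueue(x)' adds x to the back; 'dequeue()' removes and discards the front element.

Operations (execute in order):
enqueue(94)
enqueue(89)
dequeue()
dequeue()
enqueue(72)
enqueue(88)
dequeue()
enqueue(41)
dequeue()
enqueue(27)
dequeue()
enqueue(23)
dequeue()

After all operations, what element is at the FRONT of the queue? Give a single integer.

Answer: 23

Derivation:
enqueue(94): queue = [94]
enqueue(89): queue = [94, 89]
dequeue(): queue = [89]
dequeue(): queue = []
enqueue(72): queue = [72]
enqueue(88): queue = [72, 88]
dequeue(): queue = [88]
enqueue(41): queue = [88, 41]
dequeue(): queue = [41]
enqueue(27): queue = [41, 27]
dequeue(): queue = [27]
enqueue(23): queue = [27, 23]
dequeue(): queue = [23]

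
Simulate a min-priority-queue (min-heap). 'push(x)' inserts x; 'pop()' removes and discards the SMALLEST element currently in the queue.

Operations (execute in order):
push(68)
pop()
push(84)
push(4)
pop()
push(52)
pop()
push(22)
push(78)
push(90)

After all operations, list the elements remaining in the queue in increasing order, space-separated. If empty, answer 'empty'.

Answer: 22 78 84 90

Derivation:
push(68): heap contents = [68]
pop() → 68: heap contents = []
push(84): heap contents = [84]
push(4): heap contents = [4, 84]
pop() → 4: heap contents = [84]
push(52): heap contents = [52, 84]
pop() → 52: heap contents = [84]
push(22): heap contents = [22, 84]
push(78): heap contents = [22, 78, 84]
push(90): heap contents = [22, 78, 84, 90]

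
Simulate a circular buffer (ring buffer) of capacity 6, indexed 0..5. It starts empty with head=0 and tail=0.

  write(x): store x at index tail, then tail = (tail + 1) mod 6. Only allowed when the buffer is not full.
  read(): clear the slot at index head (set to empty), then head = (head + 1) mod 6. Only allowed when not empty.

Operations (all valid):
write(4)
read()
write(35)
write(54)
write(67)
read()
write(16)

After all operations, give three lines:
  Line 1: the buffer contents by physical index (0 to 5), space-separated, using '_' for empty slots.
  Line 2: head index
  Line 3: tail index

Answer: _ _ 54 67 16 _
2
5

Derivation:
write(4): buf=[4 _ _ _ _ _], head=0, tail=1, size=1
read(): buf=[_ _ _ _ _ _], head=1, tail=1, size=0
write(35): buf=[_ 35 _ _ _ _], head=1, tail=2, size=1
write(54): buf=[_ 35 54 _ _ _], head=1, tail=3, size=2
write(67): buf=[_ 35 54 67 _ _], head=1, tail=4, size=3
read(): buf=[_ _ 54 67 _ _], head=2, tail=4, size=2
write(16): buf=[_ _ 54 67 16 _], head=2, tail=5, size=3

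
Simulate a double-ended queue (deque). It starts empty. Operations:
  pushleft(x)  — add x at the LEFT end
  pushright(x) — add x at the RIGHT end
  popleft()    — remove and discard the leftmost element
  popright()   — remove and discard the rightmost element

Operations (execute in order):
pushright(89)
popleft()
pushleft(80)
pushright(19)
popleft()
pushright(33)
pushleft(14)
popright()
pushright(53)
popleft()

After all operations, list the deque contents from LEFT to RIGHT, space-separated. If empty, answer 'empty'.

Answer: 19 53

Derivation:
pushright(89): [89]
popleft(): []
pushleft(80): [80]
pushright(19): [80, 19]
popleft(): [19]
pushright(33): [19, 33]
pushleft(14): [14, 19, 33]
popright(): [14, 19]
pushright(53): [14, 19, 53]
popleft(): [19, 53]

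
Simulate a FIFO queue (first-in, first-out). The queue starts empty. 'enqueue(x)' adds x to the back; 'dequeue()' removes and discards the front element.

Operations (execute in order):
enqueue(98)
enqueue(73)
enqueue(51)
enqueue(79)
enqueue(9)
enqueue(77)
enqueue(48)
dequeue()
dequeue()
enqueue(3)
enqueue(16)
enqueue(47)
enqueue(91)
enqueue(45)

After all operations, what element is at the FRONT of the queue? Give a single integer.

enqueue(98): queue = [98]
enqueue(73): queue = [98, 73]
enqueue(51): queue = [98, 73, 51]
enqueue(79): queue = [98, 73, 51, 79]
enqueue(9): queue = [98, 73, 51, 79, 9]
enqueue(77): queue = [98, 73, 51, 79, 9, 77]
enqueue(48): queue = [98, 73, 51, 79, 9, 77, 48]
dequeue(): queue = [73, 51, 79, 9, 77, 48]
dequeue(): queue = [51, 79, 9, 77, 48]
enqueue(3): queue = [51, 79, 9, 77, 48, 3]
enqueue(16): queue = [51, 79, 9, 77, 48, 3, 16]
enqueue(47): queue = [51, 79, 9, 77, 48, 3, 16, 47]
enqueue(91): queue = [51, 79, 9, 77, 48, 3, 16, 47, 91]
enqueue(45): queue = [51, 79, 9, 77, 48, 3, 16, 47, 91, 45]

Answer: 51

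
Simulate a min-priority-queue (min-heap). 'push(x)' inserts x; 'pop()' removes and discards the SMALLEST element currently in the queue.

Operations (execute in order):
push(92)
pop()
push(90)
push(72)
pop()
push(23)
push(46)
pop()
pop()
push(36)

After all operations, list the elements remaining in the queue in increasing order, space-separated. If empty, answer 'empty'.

push(92): heap contents = [92]
pop() → 92: heap contents = []
push(90): heap contents = [90]
push(72): heap contents = [72, 90]
pop() → 72: heap contents = [90]
push(23): heap contents = [23, 90]
push(46): heap contents = [23, 46, 90]
pop() → 23: heap contents = [46, 90]
pop() → 46: heap contents = [90]
push(36): heap contents = [36, 90]

Answer: 36 90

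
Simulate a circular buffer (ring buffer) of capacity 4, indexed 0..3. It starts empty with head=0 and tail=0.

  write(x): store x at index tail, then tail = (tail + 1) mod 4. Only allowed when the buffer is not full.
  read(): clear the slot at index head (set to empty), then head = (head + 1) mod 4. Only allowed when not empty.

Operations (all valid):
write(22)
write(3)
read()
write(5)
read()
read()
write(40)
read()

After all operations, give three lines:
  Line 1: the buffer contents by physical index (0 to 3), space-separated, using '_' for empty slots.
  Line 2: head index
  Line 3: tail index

write(22): buf=[22 _ _ _], head=0, tail=1, size=1
write(3): buf=[22 3 _ _], head=0, tail=2, size=2
read(): buf=[_ 3 _ _], head=1, tail=2, size=1
write(5): buf=[_ 3 5 _], head=1, tail=3, size=2
read(): buf=[_ _ 5 _], head=2, tail=3, size=1
read(): buf=[_ _ _ _], head=3, tail=3, size=0
write(40): buf=[_ _ _ 40], head=3, tail=0, size=1
read(): buf=[_ _ _ _], head=0, tail=0, size=0

Answer: _ _ _ _
0
0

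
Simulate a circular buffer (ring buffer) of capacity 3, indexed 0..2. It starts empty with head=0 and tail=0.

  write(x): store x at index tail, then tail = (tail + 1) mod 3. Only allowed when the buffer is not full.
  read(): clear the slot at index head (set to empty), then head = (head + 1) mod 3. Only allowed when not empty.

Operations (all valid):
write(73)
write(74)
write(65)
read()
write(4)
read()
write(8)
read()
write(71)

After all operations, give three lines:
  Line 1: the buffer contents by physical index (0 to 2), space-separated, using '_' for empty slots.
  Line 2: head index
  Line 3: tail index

write(73): buf=[73 _ _], head=0, tail=1, size=1
write(74): buf=[73 74 _], head=0, tail=2, size=2
write(65): buf=[73 74 65], head=0, tail=0, size=3
read(): buf=[_ 74 65], head=1, tail=0, size=2
write(4): buf=[4 74 65], head=1, tail=1, size=3
read(): buf=[4 _ 65], head=2, tail=1, size=2
write(8): buf=[4 8 65], head=2, tail=2, size=3
read(): buf=[4 8 _], head=0, tail=2, size=2
write(71): buf=[4 8 71], head=0, tail=0, size=3

Answer: 4 8 71
0
0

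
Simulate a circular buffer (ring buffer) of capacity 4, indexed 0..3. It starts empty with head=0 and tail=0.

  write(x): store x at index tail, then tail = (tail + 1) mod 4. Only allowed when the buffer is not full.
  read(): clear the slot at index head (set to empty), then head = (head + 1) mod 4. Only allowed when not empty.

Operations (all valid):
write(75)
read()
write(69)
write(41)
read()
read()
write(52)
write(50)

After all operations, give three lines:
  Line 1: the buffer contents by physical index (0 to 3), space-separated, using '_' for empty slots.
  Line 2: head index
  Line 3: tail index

write(75): buf=[75 _ _ _], head=0, tail=1, size=1
read(): buf=[_ _ _ _], head=1, tail=1, size=0
write(69): buf=[_ 69 _ _], head=1, tail=2, size=1
write(41): buf=[_ 69 41 _], head=1, tail=3, size=2
read(): buf=[_ _ 41 _], head=2, tail=3, size=1
read(): buf=[_ _ _ _], head=3, tail=3, size=0
write(52): buf=[_ _ _ 52], head=3, tail=0, size=1
write(50): buf=[50 _ _ 52], head=3, tail=1, size=2

Answer: 50 _ _ 52
3
1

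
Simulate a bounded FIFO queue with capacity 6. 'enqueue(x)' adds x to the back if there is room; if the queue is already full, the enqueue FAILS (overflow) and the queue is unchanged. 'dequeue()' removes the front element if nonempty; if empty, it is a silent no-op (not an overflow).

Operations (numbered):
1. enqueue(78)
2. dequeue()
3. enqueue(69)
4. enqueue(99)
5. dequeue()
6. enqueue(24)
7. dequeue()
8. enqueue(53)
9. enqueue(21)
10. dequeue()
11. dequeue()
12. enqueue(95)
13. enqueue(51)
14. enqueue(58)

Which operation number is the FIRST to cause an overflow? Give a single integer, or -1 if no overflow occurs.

1. enqueue(78): size=1
2. dequeue(): size=0
3. enqueue(69): size=1
4. enqueue(99): size=2
5. dequeue(): size=1
6. enqueue(24): size=2
7. dequeue(): size=1
8. enqueue(53): size=2
9. enqueue(21): size=3
10. dequeue(): size=2
11. dequeue(): size=1
12. enqueue(95): size=2
13. enqueue(51): size=3
14. enqueue(58): size=4

Answer: -1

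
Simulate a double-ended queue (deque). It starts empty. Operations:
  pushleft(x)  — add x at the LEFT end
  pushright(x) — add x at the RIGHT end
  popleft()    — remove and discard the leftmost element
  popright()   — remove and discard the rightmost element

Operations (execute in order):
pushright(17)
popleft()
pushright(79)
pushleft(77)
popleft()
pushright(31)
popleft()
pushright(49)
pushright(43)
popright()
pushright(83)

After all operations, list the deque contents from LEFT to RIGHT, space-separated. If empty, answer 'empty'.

Answer: 31 49 83

Derivation:
pushright(17): [17]
popleft(): []
pushright(79): [79]
pushleft(77): [77, 79]
popleft(): [79]
pushright(31): [79, 31]
popleft(): [31]
pushright(49): [31, 49]
pushright(43): [31, 49, 43]
popright(): [31, 49]
pushright(83): [31, 49, 83]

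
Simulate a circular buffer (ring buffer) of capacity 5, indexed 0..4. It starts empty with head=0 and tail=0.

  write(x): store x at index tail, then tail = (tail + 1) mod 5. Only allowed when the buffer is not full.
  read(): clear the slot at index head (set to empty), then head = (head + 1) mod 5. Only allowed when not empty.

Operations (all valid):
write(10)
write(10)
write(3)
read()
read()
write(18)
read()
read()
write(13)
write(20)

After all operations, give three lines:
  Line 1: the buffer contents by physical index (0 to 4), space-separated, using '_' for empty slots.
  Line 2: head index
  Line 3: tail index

Answer: 20 _ _ _ 13
4
1

Derivation:
write(10): buf=[10 _ _ _ _], head=0, tail=1, size=1
write(10): buf=[10 10 _ _ _], head=0, tail=2, size=2
write(3): buf=[10 10 3 _ _], head=0, tail=3, size=3
read(): buf=[_ 10 3 _ _], head=1, tail=3, size=2
read(): buf=[_ _ 3 _ _], head=2, tail=3, size=1
write(18): buf=[_ _ 3 18 _], head=2, tail=4, size=2
read(): buf=[_ _ _ 18 _], head=3, tail=4, size=1
read(): buf=[_ _ _ _ _], head=4, tail=4, size=0
write(13): buf=[_ _ _ _ 13], head=4, tail=0, size=1
write(20): buf=[20 _ _ _ 13], head=4, tail=1, size=2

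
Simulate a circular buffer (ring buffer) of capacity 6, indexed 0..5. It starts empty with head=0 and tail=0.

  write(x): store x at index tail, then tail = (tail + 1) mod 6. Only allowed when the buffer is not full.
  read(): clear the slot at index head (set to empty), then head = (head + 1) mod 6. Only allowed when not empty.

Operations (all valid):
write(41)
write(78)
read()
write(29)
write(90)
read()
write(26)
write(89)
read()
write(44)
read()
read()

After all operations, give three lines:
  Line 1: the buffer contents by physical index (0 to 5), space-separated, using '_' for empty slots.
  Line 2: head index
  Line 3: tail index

Answer: 44 _ _ _ _ 89
5
1

Derivation:
write(41): buf=[41 _ _ _ _ _], head=0, tail=1, size=1
write(78): buf=[41 78 _ _ _ _], head=0, tail=2, size=2
read(): buf=[_ 78 _ _ _ _], head=1, tail=2, size=1
write(29): buf=[_ 78 29 _ _ _], head=1, tail=3, size=2
write(90): buf=[_ 78 29 90 _ _], head=1, tail=4, size=3
read(): buf=[_ _ 29 90 _ _], head=2, tail=4, size=2
write(26): buf=[_ _ 29 90 26 _], head=2, tail=5, size=3
write(89): buf=[_ _ 29 90 26 89], head=2, tail=0, size=4
read(): buf=[_ _ _ 90 26 89], head=3, tail=0, size=3
write(44): buf=[44 _ _ 90 26 89], head=3, tail=1, size=4
read(): buf=[44 _ _ _ 26 89], head=4, tail=1, size=3
read(): buf=[44 _ _ _ _ 89], head=5, tail=1, size=2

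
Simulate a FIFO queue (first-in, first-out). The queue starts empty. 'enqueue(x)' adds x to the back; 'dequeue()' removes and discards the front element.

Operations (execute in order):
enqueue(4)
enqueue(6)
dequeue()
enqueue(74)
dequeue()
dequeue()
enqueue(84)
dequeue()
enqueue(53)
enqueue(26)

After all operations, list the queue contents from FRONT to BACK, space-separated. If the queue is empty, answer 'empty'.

enqueue(4): [4]
enqueue(6): [4, 6]
dequeue(): [6]
enqueue(74): [6, 74]
dequeue(): [74]
dequeue(): []
enqueue(84): [84]
dequeue(): []
enqueue(53): [53]
enqueue(26): [53, 26]

Answer: 53 26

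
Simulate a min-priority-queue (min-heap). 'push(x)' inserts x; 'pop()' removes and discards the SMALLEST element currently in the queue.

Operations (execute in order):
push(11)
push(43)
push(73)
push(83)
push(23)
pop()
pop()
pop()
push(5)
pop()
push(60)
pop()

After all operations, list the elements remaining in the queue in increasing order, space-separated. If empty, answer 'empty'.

Answer: 73 83

Derivation:
push(11): heap contents = [11]
push(43): heap contents = [11, 43]
push(73): heap contents = [11, 43, 73]
push(83): heap contents = [11, 43, 73, 83]
push(23): heap contents = [11, 23, 43, 73, 83]
pop() → 11: heap contents = [23, 43, 73, 83]
pop() → 23: heap contents = [43, 73, 83]
pop() → 43: heap contents = [73, 83]
push(5): heap contents = [5, 73, 83]
pop() → 5: heap contents = [73, 83]
push(60): heap contents = [60, 73, 83]
pop() → 60: heap contents = [73, 83]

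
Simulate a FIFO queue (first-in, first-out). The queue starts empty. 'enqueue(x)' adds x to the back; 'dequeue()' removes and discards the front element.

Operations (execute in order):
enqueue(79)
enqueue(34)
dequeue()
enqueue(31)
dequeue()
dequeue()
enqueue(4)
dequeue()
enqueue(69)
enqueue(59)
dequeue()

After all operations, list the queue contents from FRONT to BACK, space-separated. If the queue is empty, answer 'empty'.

enqueue(79): [79]
enqueue(34): [79, 34]
dequeue(): [34]
enqueue(31): [34, 31]
dequeue(): [31]
dequeue(): []
enqueue(4): [4]
dequeue(): []
enqueue(69): [69]
enqueue(59): [69, 59]
dequeue(): [59]

Answer: 59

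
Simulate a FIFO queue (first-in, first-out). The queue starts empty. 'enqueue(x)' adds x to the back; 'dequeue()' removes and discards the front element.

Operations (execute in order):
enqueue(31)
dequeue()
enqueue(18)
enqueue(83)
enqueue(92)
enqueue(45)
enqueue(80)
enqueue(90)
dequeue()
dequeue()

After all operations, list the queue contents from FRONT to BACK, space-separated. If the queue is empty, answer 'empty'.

enqueue(31): [31]
dequeue(): []
enqueue(18): [18]
enqueue(83): [18, 83]
enqueue(92): [18, 83, 92]
enqueue(45): [18, 83, 92, 45]
enqueue(80): [18, 83, 92, 45, 80]
enqueue(90): [18, 83, 92, 45, 80, 90]
dequeue(): [83, 92, 45, 80, 90]
dequeue(): [92, 45, 80, 90]

Answer: 92 45 80 90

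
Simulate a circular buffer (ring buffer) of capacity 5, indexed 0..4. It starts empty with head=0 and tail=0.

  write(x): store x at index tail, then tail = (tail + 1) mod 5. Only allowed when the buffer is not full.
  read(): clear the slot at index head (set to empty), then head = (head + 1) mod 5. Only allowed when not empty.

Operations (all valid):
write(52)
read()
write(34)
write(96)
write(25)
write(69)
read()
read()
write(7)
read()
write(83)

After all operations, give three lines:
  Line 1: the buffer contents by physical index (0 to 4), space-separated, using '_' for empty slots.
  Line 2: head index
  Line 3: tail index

write(52): buf=[52 _ _ _ _], head=0, tail=1, size=1
read(): buf=[_ _ _ _ _], head=1, tail=1, size=0
write(34): buf=[_ 34 _ _ _], head=1, tail=2, size=1
write(96): buf=[_ 34 96 _ _], head=1, tail=3, size=2
write(25): buf=[_ 34 96 25 _], head=1, tail=4, size=3
write(69): buf=[_ 34 96 25 69], head=1, tail=0, size=4
read(): buf=[_ _ 96 25 69], head=2, tail=0, size=3
read(): buf=[_ _ _ 25 69], head=3, tail=0, size=2
write(7): buf=[7 _ _ 25 69], head=3, tail=1, size=3
read(): buf=[7 _ _ _ 69], head=4, tail=1, size=2
write(83): buf=[7 83 _ _ 69], head=4, tail=2, size=3

Answer: 7 83 _ _ 69
4
2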